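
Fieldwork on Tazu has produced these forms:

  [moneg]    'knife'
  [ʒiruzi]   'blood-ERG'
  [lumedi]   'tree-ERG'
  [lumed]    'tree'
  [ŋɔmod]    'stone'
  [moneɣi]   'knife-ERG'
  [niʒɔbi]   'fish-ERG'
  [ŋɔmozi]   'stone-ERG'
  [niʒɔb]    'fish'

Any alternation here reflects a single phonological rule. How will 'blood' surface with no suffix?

In [ŋɔmozi] and [ŋɔmod] the final segment of 'stone' alternates: [z] ~ [d].
Compare 'tree', with invariant [d] in [lumedi] and [lumed]: an analysis with underlying /d/ and a rule producing [z] before the ERG suffix would wrongly predict alternation here too.
Therefore /z/ is basic and [d] is derived by word-final hardening (voiced fricatives become stops word-finally).
From [ʒiruzi] the stem 'blood' is /ʒiruz/; word-finally this yields [ʒirud].

[ʒirud]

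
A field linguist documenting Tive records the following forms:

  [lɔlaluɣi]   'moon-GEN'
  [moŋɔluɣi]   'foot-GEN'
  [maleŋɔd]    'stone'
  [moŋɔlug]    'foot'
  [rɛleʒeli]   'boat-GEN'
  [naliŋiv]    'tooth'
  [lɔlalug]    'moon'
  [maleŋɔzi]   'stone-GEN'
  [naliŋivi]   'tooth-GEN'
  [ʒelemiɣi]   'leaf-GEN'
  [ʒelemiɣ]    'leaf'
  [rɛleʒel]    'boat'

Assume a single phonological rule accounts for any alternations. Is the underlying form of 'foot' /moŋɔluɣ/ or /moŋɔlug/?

/moŋɔlug/

The root 'foot' surfaces as [moŋɔlug] and [moŋɔluɣi], with a stem-final [g] ~ [ɣ] alternation.
If /ɣ/ were underlying and a rule turned it into [g] in isolation, 'leaf' would also alternate; but it has [ɣ] in both [ʒelemiɣ] and [ʒelemiɣi].
Therefore /g/ is basic and [ɣ] is derived by intervocalic spirantization (voiced stops become fricatives between vowels).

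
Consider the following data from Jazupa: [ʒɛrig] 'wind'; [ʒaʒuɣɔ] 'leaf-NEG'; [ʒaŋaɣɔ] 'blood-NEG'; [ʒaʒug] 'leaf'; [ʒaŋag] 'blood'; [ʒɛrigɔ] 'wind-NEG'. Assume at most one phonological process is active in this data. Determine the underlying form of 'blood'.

In [ʒaŋaɣɔ] and [ʒaŋag] the final segment of 'blood' alternates: [ɣ] ~ [g].
Compare 'wind', with invariant [g] in [ʒɛrigɔ] and [ʒɛrig]: an analysis with underlying /g/ and a rule producing [ɣ] before the NEG suffix would wrongly predict alternation here too.
The underlying segment must be /ɣ/; voiced fricatives become stops word-finally, yielding [g] there.

/ʒaŋaɣ/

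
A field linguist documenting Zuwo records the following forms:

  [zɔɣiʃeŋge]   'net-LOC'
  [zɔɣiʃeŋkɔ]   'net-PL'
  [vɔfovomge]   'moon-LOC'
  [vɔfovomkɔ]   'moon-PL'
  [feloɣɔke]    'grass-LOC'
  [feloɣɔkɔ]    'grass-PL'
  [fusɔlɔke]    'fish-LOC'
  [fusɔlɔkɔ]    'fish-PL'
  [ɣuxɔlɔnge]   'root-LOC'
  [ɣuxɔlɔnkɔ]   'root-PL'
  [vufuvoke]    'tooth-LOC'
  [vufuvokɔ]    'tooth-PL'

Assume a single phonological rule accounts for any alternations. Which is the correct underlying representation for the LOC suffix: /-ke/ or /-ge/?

The LOC morpheme has two allomorphs, [-ge] and [-ke].
The PL suffix, which begins with [k], is invariant after every stem; so [k] is not altered by any rule here.
The LOC suffix is therefore /-ge/ underlyingly, with post-vocalic devoicing: voiced stops become voiceless after a vowel.

/-ge/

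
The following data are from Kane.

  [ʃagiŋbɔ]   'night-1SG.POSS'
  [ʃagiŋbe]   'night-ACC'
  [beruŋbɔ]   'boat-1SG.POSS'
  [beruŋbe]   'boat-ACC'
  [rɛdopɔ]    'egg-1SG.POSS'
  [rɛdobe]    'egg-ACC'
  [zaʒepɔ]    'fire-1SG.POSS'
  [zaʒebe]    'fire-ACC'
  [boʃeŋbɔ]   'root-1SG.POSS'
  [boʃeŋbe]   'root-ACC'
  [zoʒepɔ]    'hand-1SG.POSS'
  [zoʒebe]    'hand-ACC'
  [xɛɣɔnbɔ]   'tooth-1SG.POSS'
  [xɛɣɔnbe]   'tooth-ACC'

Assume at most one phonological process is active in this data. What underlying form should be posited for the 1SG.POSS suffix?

The 1SG.POSS suffix surfaces as [-bɔ] and [-pɔ], depending on the final segment of the stem.
The ACC suffix, which begins with [b], is invariant after every stem; so [b] is not altered by any rule here.
So the underlying form is /-pɔ/, and voiceless stops become voiced after a nasal.

/-pɔ/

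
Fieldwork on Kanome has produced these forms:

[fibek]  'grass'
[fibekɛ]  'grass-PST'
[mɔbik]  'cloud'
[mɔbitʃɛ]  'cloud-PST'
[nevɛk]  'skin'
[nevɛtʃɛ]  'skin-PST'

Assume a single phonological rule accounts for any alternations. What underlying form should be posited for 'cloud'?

/mɔbitʃ/

The root 'cloud' surfaces as [mɔbik] and [mɔbitʃɛ], with a stem-final [k] ~ [tʃ] alternation.
If /k/ were underlying and a rule turned it into [tʃ] before the PST suffix, 'grass' would also alternate; but it has [k] in both [fibek] and [fibekɛ].
So /tʃ/ is underlying, and a rule of depalatalization — palato-alveolar /tʃ/ becomes [k] when no front vowel follows — gives [k].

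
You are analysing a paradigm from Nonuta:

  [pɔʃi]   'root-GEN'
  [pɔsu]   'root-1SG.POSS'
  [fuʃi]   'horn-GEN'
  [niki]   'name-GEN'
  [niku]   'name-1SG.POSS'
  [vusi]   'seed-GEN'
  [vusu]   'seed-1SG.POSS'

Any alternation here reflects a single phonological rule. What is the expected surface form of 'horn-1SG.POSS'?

[fusu]

'root' shows [ʃ] ~ [s] at the end of the stem ([pɔʃi] vs [pɔsu]).
But 'seed' keeps [s] in both environments ([vusi], [vusu]), so there is no rule changing /s/ to [ʃ] before the GEN suffix.
The alternation reflects depalatalization: palato-alveolar /ʃ/ becomes [s] when no front vowel follows. /ʃ/ is underlying.
The one attested form of 'horn', [fuʃi], shows underlying /fuʃ/. Applying the same rule when no front vowel follows gives [fusu].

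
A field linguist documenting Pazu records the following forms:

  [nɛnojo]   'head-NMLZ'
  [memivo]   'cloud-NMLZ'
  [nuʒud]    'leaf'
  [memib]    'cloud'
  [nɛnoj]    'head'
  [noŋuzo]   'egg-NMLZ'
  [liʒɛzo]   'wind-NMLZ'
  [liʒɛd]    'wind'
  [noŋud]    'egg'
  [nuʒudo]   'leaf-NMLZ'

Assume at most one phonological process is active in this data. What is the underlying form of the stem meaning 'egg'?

'egg' shows [z] ~ [d] at the end of the stem ([noŋuzo] vs [noŋud]).
Compare 'leaf', with invariant [d] in [nuʒudo] and [nuʒud]: an analysis with underlying /d/ and a rule producing [z] before the NMLZ suffix would wrongly predict alternation here too.
Therefore /z/ is basic and [d] is derived by word-final hardening (voiced fricatives become stops word-finally).

/noŋuz/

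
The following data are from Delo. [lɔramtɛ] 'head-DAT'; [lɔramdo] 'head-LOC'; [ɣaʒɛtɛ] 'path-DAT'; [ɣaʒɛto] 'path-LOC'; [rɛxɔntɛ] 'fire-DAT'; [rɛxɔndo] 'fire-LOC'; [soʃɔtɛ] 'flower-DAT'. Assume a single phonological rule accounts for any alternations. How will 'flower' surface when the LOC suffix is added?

The LOC suffix surfaces as [-do] and [-to], depending on the final segment of the stem.
By contrast the DAT suffix keeps its initial [t] throughout — that segment must be underlying.
The LOC suffix is therefore /-do/ underlyingly, with post-vocalic devoicing: voiced stops become voiceless after a vowel.
After 'flower', which ends in a vowel, the suffix surfaces as [-to], giving [soʃɔto].

[soʃɔto]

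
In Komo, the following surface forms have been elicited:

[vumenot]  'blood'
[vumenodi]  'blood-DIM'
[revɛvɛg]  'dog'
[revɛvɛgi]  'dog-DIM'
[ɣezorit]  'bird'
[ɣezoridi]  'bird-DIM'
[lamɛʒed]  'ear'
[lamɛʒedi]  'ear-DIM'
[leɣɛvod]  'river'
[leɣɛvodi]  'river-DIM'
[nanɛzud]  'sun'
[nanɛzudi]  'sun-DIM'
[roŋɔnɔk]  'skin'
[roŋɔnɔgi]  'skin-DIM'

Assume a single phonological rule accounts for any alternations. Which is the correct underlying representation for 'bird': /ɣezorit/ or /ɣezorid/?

/ɣezorit/

The stem for 'bird' ends in [t] in [ɣezorit] but [d] in [ɣezoridi].
The stem 'river' ([leɣɛvod], [leɣɛvodi]) shows [d] unchanged in both environments, so [d] cannot be basic with [t] derived in isolation.
The underlying segment must be /t/; voiceless stops become voiced between vowels, yielding [d] there.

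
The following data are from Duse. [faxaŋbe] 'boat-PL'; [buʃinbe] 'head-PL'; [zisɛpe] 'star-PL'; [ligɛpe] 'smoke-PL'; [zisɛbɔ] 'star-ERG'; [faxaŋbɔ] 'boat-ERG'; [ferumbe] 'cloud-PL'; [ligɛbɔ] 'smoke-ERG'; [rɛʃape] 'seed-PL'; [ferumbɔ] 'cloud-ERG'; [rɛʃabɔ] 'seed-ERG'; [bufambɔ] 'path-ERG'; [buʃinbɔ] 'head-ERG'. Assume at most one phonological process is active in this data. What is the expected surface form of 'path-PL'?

[bufambe]

The PL morpheme has two allomorphs, [-be] and [-pe].
By contrast the ERG suffix keeps its initial [b] throughout — that segment must be underlying.
So the underlying form is /-pe/, and voiceless stops become voiced after a nasal.
After 'path', which ends in a nasal, the suffix surfaces as [-be], giving [bufambe].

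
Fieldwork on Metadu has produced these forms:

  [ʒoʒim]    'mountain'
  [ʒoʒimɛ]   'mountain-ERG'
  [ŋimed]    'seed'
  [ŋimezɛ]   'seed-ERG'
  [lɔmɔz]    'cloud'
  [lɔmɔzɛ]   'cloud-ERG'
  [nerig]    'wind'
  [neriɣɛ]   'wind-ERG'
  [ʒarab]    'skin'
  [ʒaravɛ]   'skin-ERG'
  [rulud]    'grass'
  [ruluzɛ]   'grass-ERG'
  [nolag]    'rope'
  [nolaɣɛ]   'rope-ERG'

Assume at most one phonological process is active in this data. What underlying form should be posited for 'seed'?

'seed' shows [d] ~ [z] at the end of the stem ([ŋimed] vs [ŋimezɛ]).
The stem 'cloud' ([lɔmɔz], [lɔmɔzɛ]) shows [z] unchanged in both environments, so [z] cannot be basic with [d] derived in isolation.
The alternation reflects intervocalic spirantization: voiced stops become fricatives between vowels. /d/ is underlying.
Hence 'seed' is /ŋimed/ underlyingly.

/ŋimed/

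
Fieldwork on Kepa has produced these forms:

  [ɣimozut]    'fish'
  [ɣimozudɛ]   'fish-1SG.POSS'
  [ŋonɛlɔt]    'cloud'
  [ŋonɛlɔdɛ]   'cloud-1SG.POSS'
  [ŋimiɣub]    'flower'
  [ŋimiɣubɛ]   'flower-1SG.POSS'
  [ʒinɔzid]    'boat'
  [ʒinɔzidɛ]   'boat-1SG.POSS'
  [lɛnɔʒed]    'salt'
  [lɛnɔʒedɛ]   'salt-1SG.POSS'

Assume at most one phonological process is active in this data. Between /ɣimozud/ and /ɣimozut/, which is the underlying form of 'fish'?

The root 'fish' surfaces as [ɣimozut] and [ɣimozudɛ], with a stem-final [t] ~ [d] alternation.
But 'boat' keeps [d] in both environments ([ʒinɔzid], [ʒinɔzidɛ]), so there is no rule changing /d/ to [t] in isolation.
So /t/ is underlying, and a rule of intervocalic voicing — voiceless stops become voiced between vowels — gives [d].

/ɣimozut/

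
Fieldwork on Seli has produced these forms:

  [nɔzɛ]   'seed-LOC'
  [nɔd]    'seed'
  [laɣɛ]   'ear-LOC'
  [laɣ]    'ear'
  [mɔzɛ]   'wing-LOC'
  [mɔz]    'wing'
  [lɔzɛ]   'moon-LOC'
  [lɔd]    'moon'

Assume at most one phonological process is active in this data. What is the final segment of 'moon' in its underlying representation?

/d/

In [lɔzɛ] and [lɔd] the final segment of 'moon' alternates: [z] ~ [d].
If /z/ were underlying and a rule turned it into [d] in isolation, 'wing' would also alternate; but it has [z] in both [mɔzɛ] and [mɔz].
So /d/ is underlying, and a rule of intervocalic spirantization — voiced stops become fricatives between vowels — gives [z].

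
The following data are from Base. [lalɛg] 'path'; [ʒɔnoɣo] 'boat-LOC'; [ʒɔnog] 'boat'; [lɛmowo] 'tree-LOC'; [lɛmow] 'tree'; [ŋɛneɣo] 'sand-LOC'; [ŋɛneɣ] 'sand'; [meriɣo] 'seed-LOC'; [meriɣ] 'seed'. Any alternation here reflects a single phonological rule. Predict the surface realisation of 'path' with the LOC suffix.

The root 'boat' surfaces as [ʒɔnoɣo] and [ʒɔnog], with a stem-final [ɣ] ~ [g] alternation.
The stem 'sand' ([ŋɛneɣo], [ŋɛneɣ]) shows [ɣ] unchanged in both environments, so [ɣ] cannot be basic with [g] derived in isolation.
The underlying segment must be /g/; voiced stops become fricatives between vowels, yielding [ɣ] there.
The one attested form of 'path', [lalɛg], shows underlying /lalɛg/. Applying the same rule between vowels gives [lalɛɣo].

[lalɛɣo]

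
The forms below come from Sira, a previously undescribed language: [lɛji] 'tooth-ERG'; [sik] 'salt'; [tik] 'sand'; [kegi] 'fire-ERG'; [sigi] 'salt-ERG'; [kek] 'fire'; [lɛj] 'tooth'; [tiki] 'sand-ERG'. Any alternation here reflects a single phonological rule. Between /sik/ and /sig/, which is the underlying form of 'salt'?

The root 'salt' surfaces as [sik] and [sigi], with a stem-final [k] ~ [g] alternation.
The stem 'sand' ([tik], [tiki]) shows [k] unchanged in both environments, so [k] cannot be basic with [g] derived before the ERG suffix.
The alternation reflects word-final obstruent devoicing: voiced obstruents become voiceless word-finally. /g/ is underlying.

/sig/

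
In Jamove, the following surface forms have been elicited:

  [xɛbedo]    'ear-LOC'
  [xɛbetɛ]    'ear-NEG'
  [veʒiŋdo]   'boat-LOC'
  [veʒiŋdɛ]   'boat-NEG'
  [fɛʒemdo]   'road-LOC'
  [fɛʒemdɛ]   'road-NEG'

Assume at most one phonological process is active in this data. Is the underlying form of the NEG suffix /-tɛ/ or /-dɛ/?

The NEG morpheme has two allomorphs, [-dɛ] and [-tɛ].
The LOC suffix, which begins with [d], is invariant after every stem; so [d] is not altered by any rule here.
So the underlying form is /-tɛ/, and voiceless stops become voiced after a nasal.

/-tɛ/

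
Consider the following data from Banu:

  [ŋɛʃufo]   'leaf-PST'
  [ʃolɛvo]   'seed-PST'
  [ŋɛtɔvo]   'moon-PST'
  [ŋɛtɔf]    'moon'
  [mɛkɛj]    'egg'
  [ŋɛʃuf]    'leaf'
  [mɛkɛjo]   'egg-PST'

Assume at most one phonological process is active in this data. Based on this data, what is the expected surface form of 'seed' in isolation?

In [ŋɛtɔvo] and [ŋɛtɔf] the final segment of 'moon' alternates: [v] ~ [f].
Compare 'leaf', with invariant [f] in [ŋɛʃufo] and [ŋɛʃuf]: an analysis with underlying /f/ and a rule producing [v] before the PST suffix would wrongly predict alternation here too.
The underlying segment must be /v/; voiced obstruents become voiceless word-finally, yielding [f] there.
From [ʃolɛvo] the stem 'seed' is /ʃolɛv/; word-finally this yields [ʃolɛf].

[ʃolɛf]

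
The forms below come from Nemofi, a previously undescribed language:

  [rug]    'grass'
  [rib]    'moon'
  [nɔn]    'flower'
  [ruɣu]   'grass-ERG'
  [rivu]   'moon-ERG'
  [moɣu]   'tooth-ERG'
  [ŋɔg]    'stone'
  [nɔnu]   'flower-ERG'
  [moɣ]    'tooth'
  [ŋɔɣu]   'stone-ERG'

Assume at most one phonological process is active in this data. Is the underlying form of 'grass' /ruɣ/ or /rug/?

/rug/

The root 'grass' surfaces as [ruɣu] and [rug], with a stem-final [ɣ] ~ [g] alternation.
Compare 'tooth', with invariant [ɣ] in [moɣu] and [moɣ]: an analysis with underlying /ɣ/ and a rule producing [g] in isolation would wrongly predict alternation here too.
Therefore /g/ is basic and [ɣ] is derived by intervocalic spirantization (voiced stops become fricatives between vowels).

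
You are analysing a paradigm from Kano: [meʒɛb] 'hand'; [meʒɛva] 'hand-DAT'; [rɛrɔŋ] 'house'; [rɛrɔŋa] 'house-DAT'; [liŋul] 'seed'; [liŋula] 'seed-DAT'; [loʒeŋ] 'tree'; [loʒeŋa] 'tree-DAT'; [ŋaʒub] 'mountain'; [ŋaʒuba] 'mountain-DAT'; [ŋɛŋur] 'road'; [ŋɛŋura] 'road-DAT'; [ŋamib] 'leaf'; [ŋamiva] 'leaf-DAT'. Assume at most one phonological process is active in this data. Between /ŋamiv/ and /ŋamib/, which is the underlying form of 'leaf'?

'leaf' shows [b] ~ [v] at the end of the stem ([ŋamib] vs [ŋamiva]).
Compare 'mountain', with invariant [b] in [ŋaʒub] and [ŋaʒuba]: an analysis with underlying /b/ and a rule producing [v] before the DAT suffix would wrongly predict alternation here too.
The underlying segment must be /v/; voiced fricatives become stops word-finally, yielding [b] there.

/ŋamiv/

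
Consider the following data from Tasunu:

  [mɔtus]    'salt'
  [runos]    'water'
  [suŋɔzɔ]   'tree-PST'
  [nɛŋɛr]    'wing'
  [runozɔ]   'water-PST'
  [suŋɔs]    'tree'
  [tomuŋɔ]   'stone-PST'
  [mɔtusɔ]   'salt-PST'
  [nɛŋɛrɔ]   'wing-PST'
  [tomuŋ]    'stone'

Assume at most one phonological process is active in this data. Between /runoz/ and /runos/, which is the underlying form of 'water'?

The root 'water' surfaces as [runos] and [runozɔ], with a stem-final [s] ~ [z] alternation.
If /s/ were underlying and a rule turned it into [z] before the PST suffix, 'salt' would also alternate; but it has [s] in both [mɔtus] and [mɔtusɔ].
Therefore /z/ is basic and [s] is derived by word-final obstruent devoicing (voiced obstruents become voiceless word-finally).

/runoz/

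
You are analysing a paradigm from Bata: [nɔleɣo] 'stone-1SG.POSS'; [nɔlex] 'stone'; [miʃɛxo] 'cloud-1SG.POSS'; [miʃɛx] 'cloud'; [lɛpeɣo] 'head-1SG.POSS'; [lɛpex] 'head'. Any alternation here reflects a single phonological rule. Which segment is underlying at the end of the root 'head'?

The root 'head' surfaces as [lɛpeɣo] and [lɛpex], with a stem-final [ɣ] ~ [x] alternation.
Compare 'cloud', with invariant [x] in [miʃɛxo] and [miʃɛx]: an analysis with underlying /x/ and a rule producing [ɣ] before the 1SG.POSS suffix would wrongly predict alternation here too.
The underlying segment must be /ɣ/; voiced obstruents become voiceless word-finally, yielding [x] there.

/ɣ/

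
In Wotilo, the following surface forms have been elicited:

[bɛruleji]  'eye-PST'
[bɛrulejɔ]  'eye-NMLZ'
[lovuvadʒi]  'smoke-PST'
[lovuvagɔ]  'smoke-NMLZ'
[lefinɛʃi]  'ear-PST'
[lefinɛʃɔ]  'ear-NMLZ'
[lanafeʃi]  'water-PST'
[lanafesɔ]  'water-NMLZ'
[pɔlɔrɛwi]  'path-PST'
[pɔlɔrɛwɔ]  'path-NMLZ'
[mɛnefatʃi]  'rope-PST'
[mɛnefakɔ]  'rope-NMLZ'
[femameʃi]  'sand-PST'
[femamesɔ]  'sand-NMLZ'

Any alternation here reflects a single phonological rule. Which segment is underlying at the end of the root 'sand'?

/s/

The root 'sand' surfaces as [femameʃi] and [femamesɔ], with a stem-final [ʃ] ~ [s] alternation.
But 'ear' keeps [ʃ] in both environments ([lefinɛʃi], [lefinɛʃɔ]), so there is no rule changing /ʃ/ to [s] before the NMLZ suffix.
Therefore /s/ is basic and [ʃ] is derived by palatalization before a front vowel (/k/, /g/ and /s/ become palato-alveolar [tʃ], [dʒ] and [ʃ] before a front vowel).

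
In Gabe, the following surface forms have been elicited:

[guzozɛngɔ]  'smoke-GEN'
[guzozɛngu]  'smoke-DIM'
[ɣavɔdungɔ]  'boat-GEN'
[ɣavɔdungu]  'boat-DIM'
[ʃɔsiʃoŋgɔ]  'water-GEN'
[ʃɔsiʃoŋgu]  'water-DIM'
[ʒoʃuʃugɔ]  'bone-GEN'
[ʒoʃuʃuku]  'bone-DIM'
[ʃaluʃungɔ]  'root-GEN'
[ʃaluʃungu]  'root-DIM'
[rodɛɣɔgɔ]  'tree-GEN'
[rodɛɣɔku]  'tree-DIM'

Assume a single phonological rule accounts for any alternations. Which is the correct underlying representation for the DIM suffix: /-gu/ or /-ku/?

The DIM suffix surfaces as [-gu] and [-ku], depending on the final segment of the stem.
The GEN suffix, which begins with [g], is invariant after every stem; so [g] is not altered by any rule here.
The DIM suffix is therefore /-ku/ underlyingly, with post-nasal voicing: voiceless stops become voiced after a nasal.

/-ku/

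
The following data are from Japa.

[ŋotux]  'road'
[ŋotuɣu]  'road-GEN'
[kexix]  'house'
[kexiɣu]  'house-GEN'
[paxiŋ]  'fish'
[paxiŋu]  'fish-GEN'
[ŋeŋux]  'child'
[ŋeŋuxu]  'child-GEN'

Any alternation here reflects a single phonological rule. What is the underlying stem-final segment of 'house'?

In [kexix] and [kexiɣu] the final segment of 'house' alternates: [x] ~ [ɣ].
But 'child' keeps [x] in both environments ([ŋeŋux], [ŋeŋuxu]), so there is no rule changing /x/ to [ɣ] before the GEN suffix.
The underlying segment must be /ɣ/; voiced obstruents become voiceless word-finally, yielding [x] there.

/ɣ/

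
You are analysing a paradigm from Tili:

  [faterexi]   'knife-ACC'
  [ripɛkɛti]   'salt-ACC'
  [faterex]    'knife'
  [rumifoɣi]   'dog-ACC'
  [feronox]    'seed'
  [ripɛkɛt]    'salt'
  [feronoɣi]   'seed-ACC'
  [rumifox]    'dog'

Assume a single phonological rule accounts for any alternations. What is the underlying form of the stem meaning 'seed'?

In [feronox] and [feronoɣi] the final segment of 'seed' alternates: [x] ~ [ɣ].
If /x/ were underlying and a rule turned it into [ɣ] before the ACC suffix, 'knife' would also alternate; but it has [x] in both [faterex] and [faterexi].
Therefore /ɣ/ is basic and [x] is derived by word-final obstruent devoicing (voiced obstruents become voiceless word-finally).

/feronoɣ/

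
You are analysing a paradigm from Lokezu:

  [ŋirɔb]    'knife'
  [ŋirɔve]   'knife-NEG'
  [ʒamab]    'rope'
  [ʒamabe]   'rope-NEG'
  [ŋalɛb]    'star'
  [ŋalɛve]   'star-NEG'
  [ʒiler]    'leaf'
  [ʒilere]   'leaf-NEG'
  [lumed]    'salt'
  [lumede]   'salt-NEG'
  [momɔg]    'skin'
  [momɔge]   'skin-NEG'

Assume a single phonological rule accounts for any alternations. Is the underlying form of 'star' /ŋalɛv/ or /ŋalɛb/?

'star' shows [b] ~ [v] at the end of the stem ([ŋalɛb] vs [ŋalɛve]).
But 'rope' keeps [b] in both environments ([ʒamab], [ʒamabe]), so there is no rule changing /b/ to [v] before the NEG suffix.
The alternation reflects word-final hardening: voiced fricatives become stops word-finally. /v/ is underlying.

/ŋalɛv/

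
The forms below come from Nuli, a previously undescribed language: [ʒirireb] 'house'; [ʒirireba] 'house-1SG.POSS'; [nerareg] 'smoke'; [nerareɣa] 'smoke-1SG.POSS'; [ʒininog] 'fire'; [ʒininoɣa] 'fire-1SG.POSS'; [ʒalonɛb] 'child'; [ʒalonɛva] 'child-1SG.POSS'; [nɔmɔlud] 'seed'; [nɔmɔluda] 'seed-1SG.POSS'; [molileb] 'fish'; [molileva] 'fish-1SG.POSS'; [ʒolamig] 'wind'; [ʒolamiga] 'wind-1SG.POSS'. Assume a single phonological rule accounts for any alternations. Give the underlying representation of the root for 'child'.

/ʒalonɛv/

The root 'child' surfaces as [ʒalonɛb] and [ʒalonɛva], with a stem-final [b] ~ [v] alternation.
The stem 'house' ([ʒirireb], [ʒirireba]) shows [b] unchanged in both environments, so [b] cannot be basic with [v] derived before the 1SG.POSS suffix.
The underlying segment must be /v/; voiced fricatives become stops word-finally, yielding [b] there.
Hence 'child' is /ʒalonɛv/ underlyingly.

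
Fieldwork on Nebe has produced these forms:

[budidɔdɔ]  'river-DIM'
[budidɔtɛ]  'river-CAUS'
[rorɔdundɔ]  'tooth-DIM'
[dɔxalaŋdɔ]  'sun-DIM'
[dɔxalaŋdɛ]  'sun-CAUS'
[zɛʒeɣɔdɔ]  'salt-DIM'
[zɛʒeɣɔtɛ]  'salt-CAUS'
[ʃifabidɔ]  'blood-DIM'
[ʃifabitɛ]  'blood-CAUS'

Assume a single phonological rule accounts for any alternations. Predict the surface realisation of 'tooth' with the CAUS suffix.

The CAUS suffix surfaces as [-dɛ] and [-tɛ], depending on the final segment of the stem.
By contrast the DIM suffix keeps its initial [d] throughout — that segment must be underlying.
So the underlying form is /-tɛ/, and voiceless stops become voiced after a nasal.
After 'tooth', which ends in a nasal, the suffix surfaces as [-dɛ], giving [rorɔdundɛ].

[rorɔdundɛ]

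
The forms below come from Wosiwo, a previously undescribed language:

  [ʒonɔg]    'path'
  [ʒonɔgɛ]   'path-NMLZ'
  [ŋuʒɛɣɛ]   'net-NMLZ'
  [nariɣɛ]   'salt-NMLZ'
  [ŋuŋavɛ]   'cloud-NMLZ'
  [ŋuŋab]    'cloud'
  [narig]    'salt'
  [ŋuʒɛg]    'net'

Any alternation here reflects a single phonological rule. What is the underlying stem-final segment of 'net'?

The stem for 'net' ends in [ɣ] in [ŋuʒɛɣɛ] but [g] in [ŋuʒɛg].
But 'path' keeps [g] in both environments ([ʒonɔgɛ], [ʒonɔg]), so there is no rule changing /g/ to [ɣ] before the NMLZ suffix.
Therefore /ɣ/ is basic and [g] is derived by word-final hardening (voiced fricatives become stops word-finally).

/ɣ/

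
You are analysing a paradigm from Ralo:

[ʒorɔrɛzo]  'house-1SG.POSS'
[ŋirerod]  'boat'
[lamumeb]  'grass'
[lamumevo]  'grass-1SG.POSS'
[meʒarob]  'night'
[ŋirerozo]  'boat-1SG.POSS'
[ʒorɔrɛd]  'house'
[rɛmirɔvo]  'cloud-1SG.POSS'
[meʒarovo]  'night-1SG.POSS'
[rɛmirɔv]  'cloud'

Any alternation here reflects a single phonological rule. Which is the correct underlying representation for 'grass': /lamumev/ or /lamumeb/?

'grass' shows [v] ~ [b] at the end of the stem ([lamumevo] vs [lamumeb]).
Compare 'cloud', with invariant [v] in [rɛmirɔvo] and [rɛmirɔv]: an analysis with underlying /v/ and a rule producing [b] in isolation would wrongly predict alternation here too.
The alternation reflects intervocalic spirantization: voiced stops become fricatives between vowels. /b/ is underlying.

/lamumeb/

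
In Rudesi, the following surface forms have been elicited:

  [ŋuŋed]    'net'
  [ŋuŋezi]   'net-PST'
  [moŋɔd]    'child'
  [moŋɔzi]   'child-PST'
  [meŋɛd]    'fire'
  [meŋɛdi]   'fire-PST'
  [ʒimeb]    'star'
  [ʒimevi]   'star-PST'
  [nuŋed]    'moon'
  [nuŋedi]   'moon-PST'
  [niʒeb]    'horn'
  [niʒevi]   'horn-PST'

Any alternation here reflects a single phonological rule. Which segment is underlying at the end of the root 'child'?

/z/

'child' shows [d] ~ [z] at the end of the stem ([moŋɔd] vs [moŋɔzi]).
If /d/ were underlying and a rule turned it into [z] before the PST suffix, 'fire' would also alternate; but it has [d] in both [meŋɛd] and [meŋɛdi].
So /z/ is underlying, and a rule of word-final hardening — voiced fricatives become stops word-finally — gives [d].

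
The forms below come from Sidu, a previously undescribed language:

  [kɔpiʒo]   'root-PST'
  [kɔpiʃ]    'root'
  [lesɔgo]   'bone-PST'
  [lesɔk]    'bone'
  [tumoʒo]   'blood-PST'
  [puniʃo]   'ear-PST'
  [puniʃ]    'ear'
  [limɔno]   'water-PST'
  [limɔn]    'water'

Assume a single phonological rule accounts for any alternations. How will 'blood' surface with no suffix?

The stem for 'root' ends in [ʒ] in [kɔpiʒo] but [ʃ] in [kɔpiʃ].
The stem 'ear' ([puniʃo], [puniʃ]) shows [ʃ] unchanged in both environments, so [ʃ] cannot be basic with [ʒ] derived before the PST suffix.
Therefore /ʒ/ is basic and [ʃ] is derived by word-final obstruent devoicing (voiced obstruents become voiceless word-finally).
The one attested form of 'blood', [tumoʒo], shows underlying /tumoʒ/. Applying the same rule word-finally gives [tumoʃ].

[tumoʃ]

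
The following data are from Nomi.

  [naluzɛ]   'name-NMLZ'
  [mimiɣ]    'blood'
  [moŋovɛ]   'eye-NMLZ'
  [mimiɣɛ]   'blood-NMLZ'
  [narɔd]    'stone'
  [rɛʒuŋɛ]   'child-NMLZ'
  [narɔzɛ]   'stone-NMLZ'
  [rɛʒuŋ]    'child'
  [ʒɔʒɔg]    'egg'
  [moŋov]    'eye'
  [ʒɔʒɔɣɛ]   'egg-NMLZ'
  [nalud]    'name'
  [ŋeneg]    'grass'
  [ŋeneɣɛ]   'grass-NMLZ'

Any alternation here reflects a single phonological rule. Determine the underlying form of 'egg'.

'egg' shows [g] ~ [ɣ] at the end of the stem ([ʒɔʒɔg] vs [ʒɔʒɔɣɛ]).
Compare 'blood', with invariant [ɣ] in [mimiɣ] and [mimiɣɛ]: an analysis with underlying /ɣ/ and a rule producing [g] in isolation would wrongly predict alternation here too.
The underlying segment must be /g/; voiced stops become fricatives between vowels, yielding [ɣ] there.
The underlying form of 'egg' is therefore /ʒɔʒɔg/.

/ʒɔʒɔg/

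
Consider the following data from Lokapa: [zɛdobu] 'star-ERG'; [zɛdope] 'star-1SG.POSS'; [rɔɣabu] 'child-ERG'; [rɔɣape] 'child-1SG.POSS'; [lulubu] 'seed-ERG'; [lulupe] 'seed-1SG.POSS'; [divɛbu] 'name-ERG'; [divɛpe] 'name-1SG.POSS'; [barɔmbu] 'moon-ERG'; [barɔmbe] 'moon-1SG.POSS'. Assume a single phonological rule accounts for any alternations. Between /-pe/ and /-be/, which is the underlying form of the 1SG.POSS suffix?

/-pe/

The 1SG.POSS suffix surfaces as [-be] and [-pe], depending on the final segment of the stem.
The ERG suffix, which begins with [b], is invariant after every stem; so [b] is not altered by any rule here.
So the underlying form is /-pe/, and voiceless stops become voiced after a nasal.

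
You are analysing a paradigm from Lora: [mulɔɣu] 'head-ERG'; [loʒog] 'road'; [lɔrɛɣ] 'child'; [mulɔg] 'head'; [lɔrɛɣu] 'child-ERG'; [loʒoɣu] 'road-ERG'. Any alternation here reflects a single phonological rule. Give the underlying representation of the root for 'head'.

The stem for 'head' ends in [ɣ] in [mulɔɣu] but [g] in [mulɔg].
Compare 'child', with invariant [ɣ] in [lɔrɛɣu] and [lɔrɛɣ]: an analysis with underlying /ɣ/ and a rule producing [g] in isolation would wrongly predict alternation here too.
Therefore /g/ is basic and [ɣ] is derived by intervocalic spirantization (voiced stops become fricatives between vowels).

/mulɔg/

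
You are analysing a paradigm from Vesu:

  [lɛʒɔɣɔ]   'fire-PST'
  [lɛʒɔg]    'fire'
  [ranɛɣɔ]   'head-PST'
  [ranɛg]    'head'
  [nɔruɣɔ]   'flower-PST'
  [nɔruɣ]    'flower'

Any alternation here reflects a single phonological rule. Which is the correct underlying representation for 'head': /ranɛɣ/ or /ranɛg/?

/ranɛg/

In [ranɛɣɔ] and [ranɛg] the final segment of 'head' alternates: [ɣ] ~ [g].
But 'flower' keeps [ɣ] in both environments ([nɔruɣɔ], [nɔruɣ]), so there is no rule changing /ɣ/ to [g] in isolation.
So /g/ is underlying, and a rule of intervocalic spirantization — voiced stops become fricatives between vowels — gives [ɣ].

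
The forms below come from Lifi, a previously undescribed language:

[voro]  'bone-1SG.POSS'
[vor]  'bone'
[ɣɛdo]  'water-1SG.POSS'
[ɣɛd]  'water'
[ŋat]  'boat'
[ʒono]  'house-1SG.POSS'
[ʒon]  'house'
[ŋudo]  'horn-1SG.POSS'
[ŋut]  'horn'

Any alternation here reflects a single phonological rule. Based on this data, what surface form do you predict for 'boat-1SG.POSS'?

[ŋado]

The stem for 'horn' ends in [d] in [ŋudo] but [t] in [ŋut].
But 'water' keeps [d] in both environments ([ɣɛdo], [ɣɛd]), so there is no rule changing /d/ to [t] in isolation.
Therefore /t/ is basic and [d] is derived by intervocalic voicing (voiceless stops become voiced between vowels).
The one attested form of 'boat', [ŋat], shows underlying /ŋat/. Applying the same rule between vowels gives [ŋado].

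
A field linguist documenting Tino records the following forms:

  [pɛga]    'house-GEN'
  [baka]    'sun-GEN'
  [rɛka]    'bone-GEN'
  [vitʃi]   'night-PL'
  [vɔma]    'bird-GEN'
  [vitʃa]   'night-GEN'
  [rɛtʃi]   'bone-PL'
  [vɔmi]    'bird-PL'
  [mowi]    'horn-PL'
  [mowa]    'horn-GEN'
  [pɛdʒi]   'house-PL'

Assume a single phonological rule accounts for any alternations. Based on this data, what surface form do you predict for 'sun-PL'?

[batʃi]

In [rɛka] and [rɛtʃi] the final segment of 'bone' alternates: [k] ~ [tʃ].
But 'night' keeps [tʃ] in both environments ([vitʃa], [vitʃi]), so there is no rule changing /tʃ/ to [k] before the GEN suffix.
The underlying segment must be /k/; /k/ and /g/ become palato-alveolar [tʃ] and [dʒ] before a front vowel, yielding [tʃ] there.
The one attested form of 'sun', [baka], shows underlying /bak/. Applying the same rule before a front vowel gives [batʃi].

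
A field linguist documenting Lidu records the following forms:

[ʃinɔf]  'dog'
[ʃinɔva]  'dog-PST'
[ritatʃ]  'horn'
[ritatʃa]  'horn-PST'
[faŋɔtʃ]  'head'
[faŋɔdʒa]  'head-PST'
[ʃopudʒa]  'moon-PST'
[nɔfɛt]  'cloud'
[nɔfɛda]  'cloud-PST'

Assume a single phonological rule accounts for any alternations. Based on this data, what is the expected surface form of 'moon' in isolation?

[ʃoputʃ]

The stem for 'head' ends in [tʃ] in [faŋɔtʃ] but [dʒ] in [faŋɔdʒa].
If /tʃ/ were underlying and a rule turned it into [dʒ] before the PST suffix, 'horn' would also alternate; but it has [tʃ] in both [ritatʃ] and [ritatʃa].
So /dʒ/ is underlying, and a rule of word-final obstruent devoicing — voiced obstruents become voiceless word-finally — gives [tʃ].
The one attested form of 'moon', [ʃopudʒa], shows underlying /ʃopudʒ/. Applying the same rule word-finally gives [ʃoputʃ].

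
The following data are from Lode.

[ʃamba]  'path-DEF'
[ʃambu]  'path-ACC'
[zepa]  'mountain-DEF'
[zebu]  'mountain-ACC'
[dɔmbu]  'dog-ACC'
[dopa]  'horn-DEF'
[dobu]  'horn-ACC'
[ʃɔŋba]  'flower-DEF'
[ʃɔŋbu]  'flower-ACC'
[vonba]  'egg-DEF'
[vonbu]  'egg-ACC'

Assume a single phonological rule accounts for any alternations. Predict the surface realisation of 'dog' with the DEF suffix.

The DEF suffix surfaces as [-ba] and [-pa], depending on the final segment of the stem.
By contrast the ACC suffix keeps its initial [b] throughout — that segment must be underlying.
So the underlying form is /-pa/, and voiceless stops become voiced after a nasal.
After 'dog', which ends in a nasal, the suffix surfaces as [-ba], giving [dɔmba].

[dɔmba]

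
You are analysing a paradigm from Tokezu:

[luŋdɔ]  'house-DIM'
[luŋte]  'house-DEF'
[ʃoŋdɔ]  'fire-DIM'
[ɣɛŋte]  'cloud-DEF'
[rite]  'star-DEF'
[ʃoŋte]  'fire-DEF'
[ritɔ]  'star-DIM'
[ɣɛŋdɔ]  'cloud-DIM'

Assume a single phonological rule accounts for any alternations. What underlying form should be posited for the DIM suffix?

The DIM suffix surfaces as [-dɔ] and [-tɔ], depending on the final segment of the stem.
By contrast the DEF suffix keeps its initial [t] throughout — that segment must be underlying.
So the underlying form is /-dɔ/, and voiced stops become voiceless after a vowel.

/-dɔ/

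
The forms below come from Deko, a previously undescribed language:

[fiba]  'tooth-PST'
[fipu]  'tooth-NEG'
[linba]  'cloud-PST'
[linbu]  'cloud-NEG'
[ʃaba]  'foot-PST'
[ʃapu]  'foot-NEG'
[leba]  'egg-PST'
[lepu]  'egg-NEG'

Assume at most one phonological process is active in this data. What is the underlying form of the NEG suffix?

The NEG morpheme has two allomorphs, [-bu] and [-pu].
The PST suffix, which begins with [b], is invariant after every stem; so [b] is not altered by any rule here.
So the underlying form is /-pu/, and voiceless stops become voiced after a nasal.

/-pu/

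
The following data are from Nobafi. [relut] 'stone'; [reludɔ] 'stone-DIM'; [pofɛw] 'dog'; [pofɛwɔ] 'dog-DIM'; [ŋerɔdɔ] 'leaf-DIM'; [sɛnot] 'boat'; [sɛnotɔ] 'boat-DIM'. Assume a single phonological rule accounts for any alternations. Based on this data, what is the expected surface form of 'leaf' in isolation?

[ŋerɔt]

The stem for 'stone' ends in [t] in [relut] but [d] in [reludɔ].
Compare 'boat', with invariant [t] in [sɛnot] and [sɛnotɔ]: an analysis with underlying /t/ and a rule producing [d] before the DIM suffix would wrongly predict alternation here too.
Therefore /d/ is basic and [t] is derived by word-final obstruent devoicing (voiced obstruents become voiceless word-finally).
The one attested form of 'leaf', [ŋerɔdɔ], shows underlying /ŋerɔd/. Applying the same rule word-finally gives [ŋerɔt].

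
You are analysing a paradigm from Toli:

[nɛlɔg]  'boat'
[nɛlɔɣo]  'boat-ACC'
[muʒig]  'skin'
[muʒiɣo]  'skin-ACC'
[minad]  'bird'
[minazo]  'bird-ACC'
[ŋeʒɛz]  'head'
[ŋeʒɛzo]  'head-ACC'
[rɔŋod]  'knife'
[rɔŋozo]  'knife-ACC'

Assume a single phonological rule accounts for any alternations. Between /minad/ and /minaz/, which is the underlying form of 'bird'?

/minad/

The stem for 'bird' ends in [d] in [minad] but [z] in [minazo].
If /z/ were underlying and a rule turned it into [d] in isolation, 'head' would also alternate; but it has [z] in both [ŋeʒɛz] and [ŋeʒɛzo].
The underlying segment must be /d/; voiced stops become fricatives between vowels, yielding [z] there.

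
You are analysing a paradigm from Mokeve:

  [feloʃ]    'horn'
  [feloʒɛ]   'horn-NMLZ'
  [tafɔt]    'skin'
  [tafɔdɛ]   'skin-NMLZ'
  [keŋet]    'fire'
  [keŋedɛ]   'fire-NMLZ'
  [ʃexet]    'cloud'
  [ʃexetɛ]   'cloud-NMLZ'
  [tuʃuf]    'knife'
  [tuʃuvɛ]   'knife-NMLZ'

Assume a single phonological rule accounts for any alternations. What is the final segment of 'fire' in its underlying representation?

The root 'fire' surfaces as [keŋet] and [keŋedɛ], with a stem-final [t] ~ [d] alternation.
If /t/ were underlying and a rule turned it into [d] before the NMLZ suffix, 'cloud' would also alternate; but it has [t] in both [ʃexet] and [ʃexetɛ].
The alternation reflects word-final obstruent devoicing: voiced obstruents become voiceless word-finally. /d/ is underlying.

/d/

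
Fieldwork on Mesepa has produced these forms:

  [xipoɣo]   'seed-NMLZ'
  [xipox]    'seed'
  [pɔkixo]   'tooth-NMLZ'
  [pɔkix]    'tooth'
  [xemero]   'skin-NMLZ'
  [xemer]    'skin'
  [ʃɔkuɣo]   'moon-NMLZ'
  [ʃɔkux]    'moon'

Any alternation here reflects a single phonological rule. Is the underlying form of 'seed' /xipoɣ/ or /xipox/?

The stem for 'seed' ends in [ɣ] in [xipoɣo] but [x] in [xipox].
But 'tooth' keeps [x] in both environments ([pɔkixo], [pɔkix]), so there is no rule changing /x/ to [ɣ] before the NMLZ suffix.
The underlying segment must be /ɣ/; voiced obstruents become voiceless word-finally, yielding [x] there.

/xipoɣ/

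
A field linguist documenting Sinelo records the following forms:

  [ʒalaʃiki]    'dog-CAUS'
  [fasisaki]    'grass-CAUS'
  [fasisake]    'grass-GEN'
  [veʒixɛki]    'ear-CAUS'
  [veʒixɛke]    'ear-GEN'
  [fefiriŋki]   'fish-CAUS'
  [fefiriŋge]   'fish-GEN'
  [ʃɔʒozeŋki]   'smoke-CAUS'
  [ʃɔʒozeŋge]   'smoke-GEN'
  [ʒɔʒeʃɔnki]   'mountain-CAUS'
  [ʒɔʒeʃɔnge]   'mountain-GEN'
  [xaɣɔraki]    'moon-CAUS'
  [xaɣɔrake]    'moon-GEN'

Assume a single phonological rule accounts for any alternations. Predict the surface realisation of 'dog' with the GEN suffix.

The GEN suffix surfaces as [-ge] and [-ke], depending on the final segment of the stem.
By contrast the CAUS suffix keeps its initial [k] throughout — that segment must be underlying.
So the underlying form is /-ge/, and voiced stops become voiceless after a vowel.
After 'dog', which ends in a vowel, the suffix surfaces as [-ke], giving [ʒalaʃike].

[ʒalaʃike]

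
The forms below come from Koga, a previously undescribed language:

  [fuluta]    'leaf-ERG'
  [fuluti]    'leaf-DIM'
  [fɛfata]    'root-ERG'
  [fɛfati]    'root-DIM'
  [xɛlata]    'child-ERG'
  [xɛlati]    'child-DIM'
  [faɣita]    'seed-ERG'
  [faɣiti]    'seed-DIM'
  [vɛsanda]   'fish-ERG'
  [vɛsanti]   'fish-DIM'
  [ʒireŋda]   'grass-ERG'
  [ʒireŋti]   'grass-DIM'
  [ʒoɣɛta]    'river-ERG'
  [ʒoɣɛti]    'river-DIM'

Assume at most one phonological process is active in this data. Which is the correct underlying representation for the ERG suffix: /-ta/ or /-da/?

/-da/

The ERG morpheme has two allomorphs, [-da] and [-ta].
By contrast the DIM suffix keeps its initial [t] throughout — that segment must be underlying.
So the underlying form is /-da/, and voiced stops become voiceless after a vowel.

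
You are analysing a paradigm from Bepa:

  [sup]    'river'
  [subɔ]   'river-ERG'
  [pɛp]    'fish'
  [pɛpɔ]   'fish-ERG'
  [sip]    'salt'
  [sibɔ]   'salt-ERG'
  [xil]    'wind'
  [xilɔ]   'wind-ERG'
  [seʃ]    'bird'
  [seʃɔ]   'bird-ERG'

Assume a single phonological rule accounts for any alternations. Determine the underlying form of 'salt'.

/sib/

The root 'salt' surfaces as [sip] and [sibɔ], with a stem-final [p] ~ [b] alternation.
If /p/ were underlying and a rule turned it into [b] before the ERG suffix, 'fish' would also alternate; but it has [p] in both [pɛp] and [pɛpɔ].
So /b/ is underlying, and a rule of word-final obstruent devoicing — voiced obstruents become voiceless word-finally — gives [p].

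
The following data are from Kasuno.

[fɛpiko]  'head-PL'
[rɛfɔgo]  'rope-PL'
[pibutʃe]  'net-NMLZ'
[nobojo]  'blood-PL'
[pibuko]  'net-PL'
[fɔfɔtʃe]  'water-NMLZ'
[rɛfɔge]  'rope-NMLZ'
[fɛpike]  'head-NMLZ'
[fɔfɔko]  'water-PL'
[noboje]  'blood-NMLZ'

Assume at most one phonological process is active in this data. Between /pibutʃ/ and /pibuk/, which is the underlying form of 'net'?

/pibutʃ/

The root 'net' surfaces as [pibutʃe] and [pibuko], with a stem-final [tʃ] ~ [k] alternation.
If /k/ were underlying and a rule turned it into [tʃ] before the NMLZ suffix, 'head' would also alternate; but it has [k] in both [fɛpike] and [fɛpiko].
The underlying segment must be /tʃ/; palato-alveolar /tʃ/ becomes [k] when no front vowel follows, yielding [k] there.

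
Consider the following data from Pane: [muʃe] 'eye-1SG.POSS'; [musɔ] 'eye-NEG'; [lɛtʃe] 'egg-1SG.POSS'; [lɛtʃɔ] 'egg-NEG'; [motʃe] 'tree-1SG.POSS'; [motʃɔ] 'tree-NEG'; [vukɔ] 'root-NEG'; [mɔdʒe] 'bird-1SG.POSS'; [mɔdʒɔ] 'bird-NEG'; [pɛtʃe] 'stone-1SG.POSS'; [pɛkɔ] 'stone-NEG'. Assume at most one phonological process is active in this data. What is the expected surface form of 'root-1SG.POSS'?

The root 'stone' surfaces as [pɛtʃe] and [pɛkɔ], with a stem-final [tʃ] ~ [k] alternation.
If /tʃ/ were underlying and a rule turned it into [k] before the NEG suffix, 'egg' would also alternate; but it has [tʃ] in both [lɛtʃe] and [lɛtʃɔ].
So /k/ is underlying, and a rule of palatalization before a front vowel — /k/ and /s/ become palato-alveolar [tʃ] and [ʃ] before a front vowel — gives [tʃ].
The one attested form of 'root', [vukɔ], shows underlying /vuk/. Applying the same rule before a front vowel gives [vutʃe].

[vutʃe]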